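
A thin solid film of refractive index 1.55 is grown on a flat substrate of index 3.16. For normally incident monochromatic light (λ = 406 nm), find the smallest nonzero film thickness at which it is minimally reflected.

Ray reflecting at the top interface goes from n = 1.0 toward n = 1.55: a half-wave phase shift.
At the lower boundary (n = 1.55 to n = 3.16) the reflected ray undergoes a half-wave phase shift.
The two reflections carry the same phase change, so no net offset.
For minimum reflection here: 2 n t = (m + ½) λ.
Minimum at m = 0: t = λ / (4 n) = 406 / (4 × 1.55) = 65.5 nm.

65.5 nm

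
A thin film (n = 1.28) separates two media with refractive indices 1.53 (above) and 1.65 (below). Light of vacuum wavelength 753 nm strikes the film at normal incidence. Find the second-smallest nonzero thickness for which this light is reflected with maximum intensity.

At the upper boundary (n = 1.53 to n = 1.28) the reflected ray undergoes no phase shift.
At the lower boundary (n = 1.28 to n = 1.65) the reflected ray undergoes a half-wave phase shift.
Exactly one π shift → a net half-wave offset.
With one net inversion, constructive interference in reflection requires 2 n t = (m + ½) λ.
The second-smallest nonzero thickness corresponds to m = 1: t = (m + ½) λ / (2 n) = 1.50 × 753 / (2 × 1.28) = 441 nm.

441 nm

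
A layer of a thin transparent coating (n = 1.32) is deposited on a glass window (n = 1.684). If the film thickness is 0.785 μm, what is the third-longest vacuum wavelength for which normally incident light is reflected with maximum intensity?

691 nm

At the upper boundary (n = 1.0 to n = 1.32) the reflected ray undergoes a half-wave phase shift.
Ray reflecting at the bottom interface goes from n = 1.32 toward n = 1.684: a half-wave phase shift.
Net: no relative phase inversion (both shifts match).
For bright reflection here: 2 n t = m λ.
λ = 2 n t / m. The third-longest wavelength is m = 3: λ = 2 × 1.32 × 785 / 3.00 = 691 nm.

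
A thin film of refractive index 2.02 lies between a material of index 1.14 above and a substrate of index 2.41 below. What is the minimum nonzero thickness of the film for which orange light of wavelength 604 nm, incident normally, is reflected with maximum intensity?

Top surface (1.14 → 2.02): reflection off a higher-index medium gives a half-wave phase shift.
Ray reflecting at the bottom interface goes from n = 2.02 toward n = 2.41: a half-wave phase shift.
Net: no relative phase inversion (both shifts match).
So the condition for constructive reflection is 2 n t = m λ.
Minimum nonzero at m = 1: t = λ / (2 n) = 604 / (2 × 2.02) = 150 nm.

150 nm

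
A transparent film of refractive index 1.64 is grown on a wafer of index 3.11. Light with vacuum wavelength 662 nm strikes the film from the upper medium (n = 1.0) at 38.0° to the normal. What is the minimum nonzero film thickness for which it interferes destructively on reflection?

Ray reflecting at the top interface goes from n = 1.0 toward n = 1.64: a half-wave phase shift.
Ray reflecting at the bottom interface goes from n = 1.64 toward n = 3.11: a half-wave phase shift.
Zero or two π shifts → no net half-wave offset.
So the condition for destructive reflection is 2 n t cos θ_r = (m + ½) λ.
Snell's law: 1.0 sin 38.0° = 1.64 sin θ_r → sin θ_r = 0.375, cos θ_r = 0.927.
Minimum at m = 0: t = λ / (4 n cos θ_r) = 662 / (4 × 1.64 × 0.927) = 109 nm.

109 nm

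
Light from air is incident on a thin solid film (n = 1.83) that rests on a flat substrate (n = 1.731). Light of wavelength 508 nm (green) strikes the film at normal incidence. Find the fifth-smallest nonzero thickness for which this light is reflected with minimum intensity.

Ray reflecting at the top interface goes from n = 1.0 toward n = 1.83: a half-wave phase shift.
At the lower boundary (n = 1.83 to n = 1.731) the reflected ray undergoes no phase shift.
Exactly one π shift → a net half-wave offset.
With one net inversion, destructive interference in reflection requires 2 n t = m λ.
The fifth-smallest nonzero thickness corresponds to m = 5: t = m λ / (2 n) = 5.00 × 508 / (2 × 1.83) = 694 nm.

694 nm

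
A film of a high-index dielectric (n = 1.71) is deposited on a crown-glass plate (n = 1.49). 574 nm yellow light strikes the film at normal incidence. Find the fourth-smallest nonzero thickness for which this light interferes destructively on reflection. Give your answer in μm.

Ray reflecting at the top interface goes from n = 1.0 toward n = 1.71: a half-wave phase shift.
At the lower boundary (n = 1.71 to n = 1.49) the reflected ray undergoes no phase shift.
The two reflections differ by half a wavelength.
So the condition for destructive reflection is 2 n t = m λ.
The fourth-smallest nonzero thickness corresponds to m = 4: t = m λ / (2 n) = 4.00 × 574 / (2 × 1.71) = 671 nm.

0.671 μm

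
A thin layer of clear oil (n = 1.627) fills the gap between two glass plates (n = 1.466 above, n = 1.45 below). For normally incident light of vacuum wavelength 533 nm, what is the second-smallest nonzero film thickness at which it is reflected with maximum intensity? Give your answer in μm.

0.246 μm

At the upper boundary (n = 1.466 to n = 1.627) the reflected ray undergoes a half-wave phase shift.
Ray reflecting at the bottom interface goes from n = 1.627 toward n = 1.45: no phase shift.
Exactly one π shift → a net half-wave offset.
With one net inversion, constructive interference in reflection requires 2 n t = (m + ½) λ.
The second-smallest nonzero thickness corresponds to m = 1: t = (m + ½) λ / (2 n) = 1.50 × 533 / (2 × 1.627) = 246 nm.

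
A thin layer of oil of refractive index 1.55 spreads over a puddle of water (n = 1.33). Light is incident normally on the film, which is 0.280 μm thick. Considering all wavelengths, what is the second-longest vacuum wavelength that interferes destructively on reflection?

Top surface (1.0 → 1.55): reflection off a higher-index medium gives a half-wave phase shift.
Ray reflecting at the bottom interface goes from n = 1.55 toward n = 1.33: no phase shift.
Exactly one π shift → a net half-wave offset.
So the condition for destructive reflection is 2 n t = m λ.
λ = 2 n t / m. The second-longest wavelength is m = 2: λ = 2 × 1.55 × 280 / 2.00 = 434 nm.

434 nm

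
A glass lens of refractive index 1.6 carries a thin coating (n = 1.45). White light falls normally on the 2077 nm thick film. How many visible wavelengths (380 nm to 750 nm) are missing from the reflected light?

Top surface (1.0 → 1.45): reflection off a higher-index medium gives a half-wave phase shift.
Ray reflecting at the bottom interface goes from n = 1.45 toward n = 1.6: a half-wave phase shift.
The two reflections carry the same phase change, so no net offset.
So the condition for destructive reflection is 2 n t = (m + ½) λ.
λ = 2 n t / (m + ½) = 6023 / (m + ½) nm.
m=7: 803 nm (IR); m=8: 709 nm (visible); m=9: 634 nm (visible); m=10: 574 nm (visible); m=11: 524 nm (visible); m=12: 482 nm (visible); m=13: 446 nm (visible); m=14: 415 nm (visible); m=15: 389 nm (visible); m=16: 365 nm (UV).

8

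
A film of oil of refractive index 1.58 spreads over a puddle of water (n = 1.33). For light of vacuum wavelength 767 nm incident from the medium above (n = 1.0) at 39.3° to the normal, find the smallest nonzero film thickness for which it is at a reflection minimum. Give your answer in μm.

Top surface (1.0 → 1.58): reflection off a higher-index medium gives a half-wave phase shift.
At the lower boundary (n = 1.58 to n = 1.33) the reflected ray undergoes no phase shift.
Exactly one π shift → a net half-wave offset.
With one net inversion, destructive interference in reflection requires 2 n t cos θ_r = m λ.
Snell's law: 1.0 sin 39.3° = 1.58 sin θ_r → sin θ_r = 0.401, cos θ_r = 0.916.
Minimum nonzero at m = 1: t = λ / (2 n cos θ_r) = 767 / (2 × 1.58 × 0.916) = 265 nm.

0.265 μm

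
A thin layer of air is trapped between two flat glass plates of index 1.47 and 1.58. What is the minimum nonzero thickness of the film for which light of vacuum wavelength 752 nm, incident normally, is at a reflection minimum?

376 nm

Ray reflecting at the top interface goes from n = 1.47 toward n = 1.0: no phase shift.
At the lower boundary (n = 1.0 to n = 1.58) the reflected ray undergoes a half-wave phase shift.
Exactly one π shift → a net half-wave offset.
With one net inversion, destructive interference in reflection requires 2 n t = m λ.
Minimum nonzero at m = 1: t = λ / (2 n) = 752 / (2 × 1.0) = 376 nm.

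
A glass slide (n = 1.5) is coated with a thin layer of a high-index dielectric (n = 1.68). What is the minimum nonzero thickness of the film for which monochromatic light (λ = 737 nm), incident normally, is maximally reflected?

Top surface (1.0 → 1.68): reflection off a higher-index medium gives a half-wave phase shift.
At the lower boundary (n = 1.68 to n = 1.5) the reflected ray undergoes no phase shift.
Net: one phase inversion between the two reflected rays.
With one net inversion, constructive interference in reflection requires 2 n t = (m + ½) λ.
Minimum at m = 0: t = λ / (4 n) = 737 / (4 × 1.68) = 110 nm.

110 nm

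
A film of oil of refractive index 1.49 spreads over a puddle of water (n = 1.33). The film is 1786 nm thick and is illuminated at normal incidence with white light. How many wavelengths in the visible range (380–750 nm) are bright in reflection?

Ray reflecting at the top interface goes from n = 1.0 toward n = 1.49: a half-wave phase shift.
Ray reflecting at the bottom interface goes from n = 1.49 toward n = 1.33: no phase shift.
The two reflections differ by half a wavelength.
So the condition for constructive reflection is 2 n t = (m + ½) λ.
λ = 2 n t / (m + ½) = 5322 / (m + ½) nm.
m=6: 819 nm (IR); m=7: 710 nm (visible); m=8: 626 nm (visible); m=9: 560 nm (visible); m=10: 507 nm (visible); m=11: 463 nm (visible); m=12: 426 nm (visible); m=13: 394 nm (visible); m=14: 367 nm (UV).

7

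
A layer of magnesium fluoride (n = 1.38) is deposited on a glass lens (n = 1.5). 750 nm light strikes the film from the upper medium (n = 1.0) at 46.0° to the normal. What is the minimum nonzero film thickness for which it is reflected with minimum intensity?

At the upper boundary (n = 1.0 to n = 1.38) the reflected ray undergoes a half-wave phase shift.
Bottom surface (1.38 → 1.5): reflection off a higher-index medium gives a half-wave phase shift.
The two reflections carry the same phase change, so no net offset.
For weak reflection here: 2 n t cos θ_r = (m + ½) λ.
Snell's law: 1.0 sin 46.0° = 1.38 sin θ_r → sin θ_r = 0.521, cos θ_r = 0.853.
Minimum at m = 0: t = λ / (4 n cos θ_r) = 750 / (4 × 1.38 × 0.853) = 159 nm.

159 nm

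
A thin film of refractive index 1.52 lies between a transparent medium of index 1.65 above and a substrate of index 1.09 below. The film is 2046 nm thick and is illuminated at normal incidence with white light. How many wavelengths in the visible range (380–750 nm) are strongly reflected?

Top surface (1.65 → 1.52): reflection off a lower-index medium gives no phase shift.
Bottom surface (1.52 → 1.09): reflection off a lower-index medium gives no phase shift.
Zero or two π shifts → no net half-wave offset.
With no net inversion, constructive interference in reflection requires 2 n t = m λ.
λ = 2 n t / m = 6220 / m nm.
m=8: 777 nm (IR); m=9: 691 nm (visible); m=10: 622 nm (visible); m=11: 565 nm (visible); m=12: 518 nm (visible); m=13: 478 nm (visible); m=14: 444 nm (visible); m=15: 415 nm (visible); m=16: 389 nm (visible); m=17: 366 nm (UV).

8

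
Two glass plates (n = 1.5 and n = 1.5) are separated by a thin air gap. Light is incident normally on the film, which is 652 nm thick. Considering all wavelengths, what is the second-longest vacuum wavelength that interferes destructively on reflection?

652 nm

Ray reflecting at the top interface goes from n = 1.5 toward n = 1.0: no phase shift.
At the lower boundary (n = 1.0 to n = 1.5) the reflected ray undergoes a half-wave phase shift.
Exactly one π shift → a net half-wave offset.
For minimum reflection here: 2 n t = m λ.
λ = 2 n t / m. The second-longest wavelength is m = 2: λ = 2 × 1.0 × 652 / 2.00 = 652 nm.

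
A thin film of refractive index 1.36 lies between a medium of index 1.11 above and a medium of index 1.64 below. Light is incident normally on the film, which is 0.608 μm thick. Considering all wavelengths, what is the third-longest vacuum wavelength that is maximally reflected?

Top surface (1.11 → 1.36): reflection off a higher-index medium gives a half-wave phase shift.
Ray reflecting at the bottom interface goes from n = 1.36 toward n = 1.64: a half-wave phase shift.
The two reflections carry the same phase change, so no net offset.
For strong reflection here: 2 n t = m λ.
λ = 2 n t / m. The third-longest wavelength is m = 3: λ = 2 × 1.36 × 608 / 3.00 = 551 nm.

551 nm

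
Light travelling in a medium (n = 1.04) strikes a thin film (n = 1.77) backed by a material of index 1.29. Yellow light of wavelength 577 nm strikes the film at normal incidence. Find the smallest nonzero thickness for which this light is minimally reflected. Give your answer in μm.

Top surface (1.04 → 1.77): reflection off a higher-index medium gives a half-wave phase shift.
At the lower boundary (n = 1.77 to n = 1.29) the reflected ray undergoes no phase shift.
The two reflections differ by half a wavelength.
For minimum reflection here: 2 n t = m λ.
The smallest nonzero thickness corresponds to m = 1: t = m λ / (2 n) = 1.00 × 577 / (2 × 1.77) = 163 nm.

0.163 μm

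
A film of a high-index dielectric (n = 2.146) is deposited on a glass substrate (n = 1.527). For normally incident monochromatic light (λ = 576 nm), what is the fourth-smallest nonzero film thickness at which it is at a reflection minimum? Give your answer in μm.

Top surface (1.0 → 2.146): reflection off a higher-index medium gives a half-wave phase shift.
At the lower boundary (n = 2.146 to n = 1.527) the reflected ray undergoes no phase shift.
Exactly one π shift → a net half-wave offset.
For dark reflection here: 2 n t = m λ.
The fourth-smallest nonzero thickness corresponds to m = 4: t = m λ / (2 n) = 4.00 × 576 / (2 × 2.146) = 537 nm.

0.537 μm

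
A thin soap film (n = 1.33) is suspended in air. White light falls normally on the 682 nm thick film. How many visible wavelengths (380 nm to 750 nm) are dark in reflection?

Top surface (1.0 → 1.33): reflection off a higher-index medium gives a half-wave phase shift.
Bottom surface (1.33 → 1.0): reflection off a lower-index medium gives no phase shift.
The two reflections differ by half a wavelength.
With one net inversion, destructive interference in reflection requires 2 n t = m λ.
λ = 2 n t / m = 1814 / m nm.
m=2: 907 nm (IR); m=3: 605 nm (visible); m=4: 454 nm (visible); m=5: 363 nm (UV).

2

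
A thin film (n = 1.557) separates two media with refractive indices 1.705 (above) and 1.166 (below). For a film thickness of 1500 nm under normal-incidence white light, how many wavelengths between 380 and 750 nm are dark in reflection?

6

At the upper boundary (n = 1.705 to n = 1.557) the reflected ray undergoes no phase shift.
Bottom surface (1.557 → 1.166): reflection off a lower-index medium gives no phase shift.
Net: no relative phase inversion (both shifts match).
So the condition for destructive reflection is 2 n t = (m + ½) λ.
λ = 2 n t / (m + ½) = 4671 / (m + ½) nm.
m=5: 849 nm (IR); m=6: 719 nm (visible); m=7: 623 nm (visible); m=8: 550 nm (visible); m=9: 492 nm (visible); m=10: 445 nm (visible); m=11: 406 nm (visible); m=12: 374 nm (UV).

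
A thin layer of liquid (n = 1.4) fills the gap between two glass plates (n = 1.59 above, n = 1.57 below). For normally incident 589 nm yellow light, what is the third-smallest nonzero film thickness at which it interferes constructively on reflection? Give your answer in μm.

0.526 μm

At the upper boundary (n = 1.59 to n = 1.4) the reflected ray undergoes no phase shift.
Bottom surface (1.4 → 1.57): reflection off a higher-index medium gives a half-wave phase shift.
Net: one phase inversion between the two reflected rays.
For maximum reflection here: 2 n t = (m + ½) λ.
The third-smallest nonzero thickness corresponds to m = 2: t = (m + ½) λ / (2 n) = 2.50 × 589 / (2 × 1.4) = 526 nm.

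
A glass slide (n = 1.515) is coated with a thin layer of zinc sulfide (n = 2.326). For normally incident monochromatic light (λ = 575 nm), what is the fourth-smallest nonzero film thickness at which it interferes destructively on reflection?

Top surface (1.0 → 2.326): reflection off a higher-index medium gives a half-wave phase shift.
Ray reflecting at the bottom interface goes from n = 2.326 toward n = 1.515: no phase shift.
Exactly one π shift → a net half-wave offset.
With one net inversion, destructive interference in reflection requires 2 n t = m λ.
The fourth-smallest nonzero thickness corresponds to m = 4: t = m λ / (2 n) = 4.00 × 575 / (2 × 2.326) = 494 nm.

494 nm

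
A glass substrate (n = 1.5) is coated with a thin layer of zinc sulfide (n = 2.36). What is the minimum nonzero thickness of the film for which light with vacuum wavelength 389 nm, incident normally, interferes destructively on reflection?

82.4 nm

At the upper boundary (n = 1.0 to n = 2.36) the reflected ray undergoes a half-wave phase shift.
Bottom surface (2.36 → 1.5): reflection off a lower-index medium gives no phase shift.
Exactly one π shift → a net half-wave offset.
So the condition for destructive reflection is 2 n t = m λ.
Minimum nonzero at m = 1: t = λ / (2 n) = 389 / (2 × 2.36) = 82.4 nm.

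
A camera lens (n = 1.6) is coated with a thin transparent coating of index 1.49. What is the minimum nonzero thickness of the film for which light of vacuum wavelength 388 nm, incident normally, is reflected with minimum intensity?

65.1 nm

Top surface (1.0 → 1.49): reflection off a higher-index medium gives a half-wave phase shift.
Bottom surface (1.49 → 1.6): reflection off a higher-index medium gives a half-wave phase shift.
Net: no relative phase inversion (both shifts match).
With no net inversion, destructive interference in reflection requires 2 n t = (m + ½) λ.
Minimum at m = 0: t = λ / (4 n) = 388 / (4 × 1.49) = 65.1 nm.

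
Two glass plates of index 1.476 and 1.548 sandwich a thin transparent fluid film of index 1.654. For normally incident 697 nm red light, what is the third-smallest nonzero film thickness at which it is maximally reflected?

Ray reflecting at the top interface goes from n = 1.476 toward n = 1.654: a half-wave phase shift.
Ray reflecting at the bottom interface goes from n = 1.654 toward n = 1.548: no phase shift.
Net: one phase inversion between the two reflected rays.
With one net inversion, constructive interference in reflection requires 2 n t = (m + ½) λ.
The third-smallest nonzero thickness corresponds to m = 2: t = (m + ½) λ / (2 n) = 2.50 × 697 / (2 × 1.654) = 527 nm.

527 nm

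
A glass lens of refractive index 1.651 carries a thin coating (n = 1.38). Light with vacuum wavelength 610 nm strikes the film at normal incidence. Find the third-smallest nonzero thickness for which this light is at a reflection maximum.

Top surface (1.0 → 1.38): reflection off a higher-index medium gives a half-wave phase shift.
Ray reflecting at the bottom interface goes from n = 1.38 toward n = 1.651: a half-wave phase shift.
Zero or two π shifts → no net half-wave offset.
For maximum reflection here: 2 n t = m λ.
The third-smallest nonzero thickness corresponds to m = 3: t = m λ / (2 n) = 3.00 × 610 / (2 × 1.38) = 663 nm.

663 nm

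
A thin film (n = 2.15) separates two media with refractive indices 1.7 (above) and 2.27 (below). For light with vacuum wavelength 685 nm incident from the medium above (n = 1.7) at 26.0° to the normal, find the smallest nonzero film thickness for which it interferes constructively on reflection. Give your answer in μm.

Ray reflecting at the top interface goes from n = 1.7 toward n = 2.15: a half-wave phase shift.
Ray reflecting at the bottom interface goes from n = 2.15 toward n = 2.27: a half-wave phase shift.
The two reflections carry the same phase change, so no net offset.
With no net inversion, constructive interference in reflection requires 2 n t cos θ_r = m λ.
Snell's law: 1.7 sin 26.0° = 2.15 sin θ_r → sin θ_r = 0.347, cos θ_r = 0.938.
Minimum nonzero at m = 1: t = λ / (2 n cos θ_r) = 685 / (2 × 2.15 × 0.938) = 170 nm.

0.170 μm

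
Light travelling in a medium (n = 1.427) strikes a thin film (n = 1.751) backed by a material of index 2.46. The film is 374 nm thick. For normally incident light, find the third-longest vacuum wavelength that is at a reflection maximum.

437 nm

Top surface (1.427 → 1.751): reflection off a higher-index medium gives a half-wave phase shift.
Bottom surface (1.751 → 2.46): reflection off a higher-index medium gives a half-wave phase shift.
Zero or two π shifts → no net half-wave offset.
For maximum reflection here: 2 n t = m λ.
λ = 2 n t / m. The third-longest wavelength is m = 3: λ = 2 × 1.751 × 374 / 3.00 = 437 nm.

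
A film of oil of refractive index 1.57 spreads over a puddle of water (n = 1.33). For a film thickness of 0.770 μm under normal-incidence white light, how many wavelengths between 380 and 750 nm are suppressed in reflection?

3

At the upper boundary (n = 1.0 to n = 1.57) the reflected ray undergoes a half-wave phase shift.
Ray reflecting at the bottom interface goes from n = 1.57 toward n = 1.33: no phase shift.
The two reflections differ by half a wavelength.
With one net inversion, destructive interference in reflection requires 2 n t = m λ.
λ = 2 n t / m = 2418 / m nm.
m=3: 806 nm (IR); m=4: 604 nm (visible); m=5: 484 nm (visible); m=6: 403 nm (visible); m=7: 345 nm (UV).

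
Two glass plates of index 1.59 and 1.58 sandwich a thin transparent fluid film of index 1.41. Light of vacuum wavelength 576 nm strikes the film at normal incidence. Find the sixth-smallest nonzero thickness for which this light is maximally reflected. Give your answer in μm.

1.12 μm

Ray reflecting at the top interface goes from n = 1.59 toward n = 1.41: no phase shift.
Ray reflecting at the bottom interface goes from n = 1.41 toward n = 1.58: a half-wave phase shift.
The two reflections differ by half a wavelength.
For strong reflection here: 2 n t = (m + ½) λ.
The sixth-smallest nonzero thickness corresponds to m = 5: t = (m + ½) λ / (2 n) = 5.50 × 576 / (2 × 1.41) = 1123 nm.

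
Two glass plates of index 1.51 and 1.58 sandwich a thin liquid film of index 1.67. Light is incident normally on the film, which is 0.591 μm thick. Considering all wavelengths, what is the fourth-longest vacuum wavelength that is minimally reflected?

493 nm

Top surface (1.51 → 1.67): reflection off a higher-index medium gives a half-wave phase shift.
At the lower boundary (n = 1.67 to n = 1.58) the reflected ray undergoes no phase shift.
Net: one phase inversion between the two reflected rays.
With one net inversion, destructive interference in reflection requires 2 n t = m λ.
λ = 2 n t / m. The fourth-longest wavelength is m = 4: λ = 2 × 1.67 × 591 / 4.00 = 493 nm.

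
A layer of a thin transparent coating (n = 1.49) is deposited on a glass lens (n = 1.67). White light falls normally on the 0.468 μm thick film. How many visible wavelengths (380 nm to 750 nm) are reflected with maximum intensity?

At the upper boundary (n = 1.0 to n = 1.49) the reflected ray undergoes a half-wave phase shift.
Bottom surface (1.49 → 1.67): reflection off a higher-index medium gives a half-wave phase shift.
The two reflections carry the same phase change, so no net offset.
So the condition for constructive reflection is 2 n t = m λ.
λ = 2 n t / m = 1395 / m nm.
m=1: 1395 nm (IR); m=2: 697 nm (visible); m=3: 465 nm (visible); m=4: 349 nm (UV).

2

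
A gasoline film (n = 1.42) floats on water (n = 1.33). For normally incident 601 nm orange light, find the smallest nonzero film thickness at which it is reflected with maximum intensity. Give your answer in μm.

Top surface (1.0 → 1.42): reflection off a higher-index medium gives a half-wave phase shift.
Ray reflecting at the bottom interface goes from n = 1.42 toward n = 1.33: no phase shift.
Net: one phase inversion between the two reflected rays.
For strong reflection here: 2 n t = (m + ½) λ.
Minimum at m = 0: t = λ / (4 n) = 601 / (4 × 1.42) = 106 nm.

0.106 μm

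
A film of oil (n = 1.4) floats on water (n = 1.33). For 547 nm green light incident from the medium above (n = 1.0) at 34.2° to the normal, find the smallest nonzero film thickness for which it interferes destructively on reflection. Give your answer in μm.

0.213 μm

At the upper boundary (n = 1.0 to n = 1.4) the reflected ray undergoes a half-wave phase shift.
Ray reflecting at the bottom interface goes from n = 1.4 toward n = 1.33: no phase shift.
The two reflections differ by half a wavelength.
With one net inversion, destructive interference in reflection requires 2 n t cos θ_r = m λ.
Snell's law: 1.0 sin 34.2° = 1.4 sin θ_r → sin θ_r = 0.401, cos θ_r = 0.916.
Minimum nonzero at m = 1: t = λ / (2 n cos θ_r) = 547 / (2 × 1.4 × 0.916) = 213 nm.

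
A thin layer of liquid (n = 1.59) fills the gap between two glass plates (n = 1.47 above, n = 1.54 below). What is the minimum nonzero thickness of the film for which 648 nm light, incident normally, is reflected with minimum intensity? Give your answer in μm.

Top surface (1.47 → 1.59): reflection off a higher-index medium gives a half-wave phase shift.
Ray reflecting at the bottom interface goes from n = 1.59 toward n = 1.54: no phase shift.
Net: one phase inversion between the two reflected rays.
For weak reflection here: 2 n t = m λ.
Minimum nonzero at m = 1: t = λ / (2 n) = 648 / (2 × 1.59) = 204 nm.

0.204 μm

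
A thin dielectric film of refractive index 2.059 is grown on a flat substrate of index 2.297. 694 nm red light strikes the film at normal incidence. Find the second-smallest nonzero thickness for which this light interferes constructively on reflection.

Top surface (1.0 → 2.059): reflection off a higher-index medium gives a half-wave phase shift.
Ray reflecting at the bottom interface goes from n = 2.059 toward n = 2.297: a half-wave phase shift.
Zero or two π shifts → no net half-wave offset.
For bright reflection here: 2 n t = m λ.
The second-smallest nonzero thickness corresponds to m = 2: t = m λ / (2 n) = 2.00 × 694 / (2 × 2.059) = 337 nm.

337 nm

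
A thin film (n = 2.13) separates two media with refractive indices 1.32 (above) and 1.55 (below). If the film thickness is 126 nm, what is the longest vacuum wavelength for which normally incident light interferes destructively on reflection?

Ray reflecting at the top interface goes from n = 1.32 toward n = 2.13: a half-wave phase shift.
Ray reflecting at the bottom interface goes from n = 2.13 toward n = 1.55: no phase shift.
Exactly one π shift → a net half-wave offset.
With one net inversion, destructive interference in reflection requires 2 n t = m λ.
λ = 2 n t / m. The longest wavelength is m = 1: λ = 2 × 2.13 × 126 / 1.00 = 537 nm.

537 nm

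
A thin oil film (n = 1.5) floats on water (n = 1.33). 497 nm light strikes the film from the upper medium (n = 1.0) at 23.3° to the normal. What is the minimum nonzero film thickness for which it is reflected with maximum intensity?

85.9 nm

At the upper boundary (n = 1.0 to n = 1.5) the reflected ray undergoes a half-wave phase shift.
At the lower boundary (n = 1.5 to n = 1.33) the reflected ray undergoes no phase shift.
The two reflections differ by half a wavelength.
So the condition for constructive reflection is 2 n t cos θ_r = (m + ½) λ.
Snell's law: 1.0 sin 23.3° = 1.5 sin θ_r → sin θ_r = 0.264, cos θ_r = 0.965.
Minimum at m = 0: t = λ / (4 n cos θ_r) = 497 / (4 × 1.5 × 0.965) = 85.9 nm.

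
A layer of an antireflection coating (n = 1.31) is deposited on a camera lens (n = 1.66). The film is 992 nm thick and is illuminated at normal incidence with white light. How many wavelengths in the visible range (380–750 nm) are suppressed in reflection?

4

Ray reflecting at the top interface goes from n = 1.0 toward n = 1.31: a half-wave phase shift.
Bottom surface (1.31 → 1.66): reflection off a higher-index medium gives a half-wave phase shift.
Zero or two π shifts → no net half-wave offset.
With no net inversion, destructive interference in reflection requires 2 n t = (m + ½) λ.
λ = 2 n t / (m + ½) = 2599 / (m + ½) nm.
m=2: 1040 nm (IR); m=3: 743 nm (visible); m=4: 578 nm (visible); m=5: 473 nm (visible); m=6: 400 nm (visible); m=7: 347 nm (UV).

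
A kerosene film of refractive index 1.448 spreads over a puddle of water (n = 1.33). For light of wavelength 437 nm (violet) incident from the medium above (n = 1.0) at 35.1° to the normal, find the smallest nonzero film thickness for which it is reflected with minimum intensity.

Ray reflecting at the top interface goes from n = 1.0 toward n = 1.448: a half-wave phase shift.
At the lower boundary (n = 1.448 to n = 1.33) the reflected ray undergoes no phase shift.
Exactly one π shift → a net half-wave offset.
With one net inversion, destructive interference in reflection requires 2 n t cos θ_r = m λ.
Snell's law: 1.0 sin 35.1° = 1.448 sin θ_r → sin θ_r = 0.397, cos θ_r = 0.918.
Minimum nonzero at m = 1: t = λ / (2 n cos θ_r) = 437 / (2 × 1.448 × 0.918) = 164 nm.

164 nm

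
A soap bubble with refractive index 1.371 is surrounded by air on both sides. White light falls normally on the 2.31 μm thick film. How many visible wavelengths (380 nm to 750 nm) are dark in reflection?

8

Ray reflecting at the top interface goes from n = 1.0 toward n = 1.371: a half-wave phase shift.
Bottom surface (1.371 → 1.0): reflection off a lower-index medium gives no phase shift.
Exactly one π shift → a net half-wave offset.
With one net inversion, destructive interference in reflection requires 2 n t = m λ.
λ = 2 n t / m = 6334 / m nm.
m=8: 792 nm (IR); m=9: 704 nm (visible); m=10: 633 nm (visible); m=11: 576 nm (visible); m=12: 528 nm (visible); m=13: 487 nm (visible); m=14: 452 nm (visible); m=15: 422 nm (visible); m=16: 396 nm (visible); m=17: 373 nm (UV).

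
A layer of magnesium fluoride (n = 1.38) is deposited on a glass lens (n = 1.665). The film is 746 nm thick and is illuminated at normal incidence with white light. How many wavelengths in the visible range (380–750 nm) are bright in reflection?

3

Ray reflecting at the top interface goes from n = 1.0 toward n = 1.38: a half-wave phase shift.
At the lower boundary (n = 1.38 to n = 1.665) the reflected ray undergoes a half-wave phase shift.
Net: no relative phase inversion (both shifts match).
For maximum reflection here: 2 n t = m λ.
λ = 2 n t / m = 2059 / m nm.
m=2: 1029 nm (IR); m=3: 686 nm (visible); m=4: 515 nm (visible); m=5: 412 nm (visible); m=6: 343 nm (UV).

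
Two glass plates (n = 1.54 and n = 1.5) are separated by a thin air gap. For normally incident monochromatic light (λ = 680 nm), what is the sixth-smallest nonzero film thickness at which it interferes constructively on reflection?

At the upper boundary (n = 1.54 to n = 1.0) the reflected ray undergoes no phase shift.
Ray reflecting at the bottom interface goes from n = 1.0 toward n = 1.5: a half-wave phase shift.
Exactly one π shift → a net half-wave offset.
With one net inversion, constructive interference in reflection requires 2 n t = (m + ½) λ.
The sixth-smallest nonzero thickness corresponds to m = 5: t = (m + ½) λ / (2 n) = 5.50 × 680 / (2 × 1.0) = 1870 nm.

1870 nm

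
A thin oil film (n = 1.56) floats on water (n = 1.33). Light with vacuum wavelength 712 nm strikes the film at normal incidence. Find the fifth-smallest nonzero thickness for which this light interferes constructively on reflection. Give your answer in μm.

Top surface (1.0 → 1.56): reflection off a higher-index medium gives a half-wave phase shift.
Bottom surface (1.56 → 1.33): reflection off a lower-index medium gives no phase shift.
The two reflections differ by half a wavelength.
So the condition for constructive reflection is 2 n t = (m + ½) λ.
The fifth-smallest nonzero thickness corresponds to m = 4: t = (m + ½) λ / (2 n) = 4.50 × 712 / (2 × 1.56) = 1027 nm.

1.03 μm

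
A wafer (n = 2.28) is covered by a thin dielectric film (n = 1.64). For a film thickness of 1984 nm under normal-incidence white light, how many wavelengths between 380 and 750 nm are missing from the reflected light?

Ray reflecting at the top interface goes from n = 1.0 toward n = 1.64: a half-wave phase shift.
Bottom surface (1.64 → 2.28): reflection off a higher-index medium gives a half-wave phase shift.
Zero or two π shifts → no net half-wave offset.
For weak reflection here: 2 n t = (m + ½) λ.
λ = 2 n t / (m + ½) = 6508 / (m + ½) nm.
m=8: 766 nm (IR); m=9: 685 nm (visible); m=10: 620 nm (visible); m=11: 566 nm (visible); m=12: 521 nm (visible); m=13: 482 nm (visible); m=14: 449 nm (visible); m=15: 420 nm (visible); m=16: 394 nm (visible); m=17: 372 nm (UV).

8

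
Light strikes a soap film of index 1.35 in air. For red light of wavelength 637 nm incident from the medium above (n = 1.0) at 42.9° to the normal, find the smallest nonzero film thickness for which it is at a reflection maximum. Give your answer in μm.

Ray reflecting at the top interface goes from n = 1.0 toward n = 1.35: a half-wave phase shift.
At the lower boundary (n = 1.35 to n = 1.0) the reflected ray undergoes no phase shift.
Exactly one π shift → a net half-wave offset.
So the condition for constructive reflection is 2 n t cos θ_r = (m + ½) λ.
Snell's law: 1.0 sin 42.9° = 1.35 sin θ_r → sin θ_r = 0.504, cos θ_r = 0.864.
Minimum at m = 0: t = λ / (4 n cos θ_r) = 637 / (4 × 1.35 × 0.864) = 137 nm.

0.137 μm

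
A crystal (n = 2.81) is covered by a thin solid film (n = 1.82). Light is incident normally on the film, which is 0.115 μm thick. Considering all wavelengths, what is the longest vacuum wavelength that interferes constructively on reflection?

419 nm

Top surface (1.0 → 1.82): reflection off a higher-index medium gives a half-wave phase shift.
Ray reflecting at the bottom interface goes from n = 1.82 toward n = 2.81: a half-wave phase shift.
The two reflections carry the same phase change, so no net offset.
So the condition for constructive reflection is 2 n t = m λ.
λ = 2 n t / m. The longest wavelength is m = 1: λ = 2 × 1.82 × 115 / 1.00 = 419 nm.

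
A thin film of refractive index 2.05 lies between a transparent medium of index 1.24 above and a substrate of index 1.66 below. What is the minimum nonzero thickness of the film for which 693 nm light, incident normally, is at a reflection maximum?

Ray reflecting at the top interface goes from n = 1.24 toward n = 2.05: a half-wave phase shift.
Bottom surface (2.05 → 1.66): reflection off a lower-index medium gives no phase shift.
Net: one phase inversion between the two reflected rays.
So the condition for constructive reflection is 2 n t = (m + ½) λ.
Minimum at m = 0: t = λ / (4 n) = 693 / (4 × 2.05) = 84.5 nm.

84.5 nm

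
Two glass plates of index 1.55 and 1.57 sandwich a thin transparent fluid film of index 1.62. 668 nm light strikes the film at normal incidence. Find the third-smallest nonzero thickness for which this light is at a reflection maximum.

515 nm

Ray reflecting at the top interface goes from n = 1.55 toward n = 1.62: a half-wave phase shift.
Bottom surface (1.62 → 1.57): reflection off a lower-index medium gives no phase shift.
Exactly one π shift → a net half-wave offset.
With one net inversion, constructive interference in reflection requires 2 n t = (m + ½) λ.
The third-smallest nonzero thickness corresponds to m = 2: t = (m + ½) λ / (2 n) = 2.50 × 668 / (2 × 1.62) = 515 nm.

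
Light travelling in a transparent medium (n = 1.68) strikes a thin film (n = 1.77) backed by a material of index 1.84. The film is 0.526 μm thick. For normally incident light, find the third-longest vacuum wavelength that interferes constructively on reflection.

621 nm

Ray reflecting at the top interface goes from n = 1.68 toward n = 1.77: a half-wave phase shift.
Bottom surface (1.77 → 1.84): reflection off a higher-index medium gives a half-wave phase shift.
Zero or two π shifts → no net half-wave offset.
So the condition for constructive reflection is 2 n t = m λ.
λ = 2 n t / m. The third-longest wavelength is m = 3: λ = 2 × 1.77 × 526 / 3.00 = 621 nm.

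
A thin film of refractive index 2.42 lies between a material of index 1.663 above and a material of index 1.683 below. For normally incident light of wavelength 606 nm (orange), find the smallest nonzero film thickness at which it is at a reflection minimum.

At the upper boundary (n = 1.663 to n = 2.42) the reflected ray undergoes a half-wave phase shift.
Bottom surface (2.42 → 1.683): reflection off a lower-index medium gives no phase shift.
Exactly one π shift → a net half-wave offset.
So the condition for destructive reflection is 2 n t = m λ.
Minimum nonzero at m = 1: t = λ / (2 n) = 606 / (2 × 2.42) = 125 nm.

125 nm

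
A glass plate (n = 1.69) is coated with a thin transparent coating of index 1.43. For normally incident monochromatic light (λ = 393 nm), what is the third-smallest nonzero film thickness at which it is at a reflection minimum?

Ray reflecting at the top interface goes from n = 1.0 toward n = 1.43: a half-wave phase shift.
Bottom surface (1.43 → 1.69): reflection off a higher-index medium gives a half-wave phase shift.
The two reflections carry the same phase change, so no net offset.
With no net inversion, destructive interference in reflection requires 2 n t = (m + ½) λ.
The third-smallest nonzero thickness corresponds to m = 2: t = (m + ½) λ / (2 n) = 2.50 × 393 / (2 × 1.43) = 344 nm.

344 nm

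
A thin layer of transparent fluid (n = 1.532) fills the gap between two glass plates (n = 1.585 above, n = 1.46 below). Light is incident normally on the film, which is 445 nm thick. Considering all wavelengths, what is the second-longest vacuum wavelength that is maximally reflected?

Ray reflecting at the top interface goes from n = 1.585 toward n = 1.532: no phase shift.
At the lower boundary (n = 1.532 to n = 1.46) the reflected ray undergoes no phase shift.
The two reflections carry the same phase change, so no net offset.
For maximum reflection here: 2 n t = m λ.
λ = 2 n t / m. The second-longest wavelength is m = 2: λ = 2 × 1.532 × 445 / 2.00 = 682 nm.

682 nm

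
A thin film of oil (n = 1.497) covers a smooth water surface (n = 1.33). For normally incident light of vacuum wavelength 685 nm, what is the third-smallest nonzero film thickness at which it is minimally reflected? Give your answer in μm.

Ray reflecting at the top interface goes from n = 1.0 toward n = 1.497: a half-wave phase shift.
Bottom surface (1.497 → 1.33): reflection off a lower-index medium gives no phase shift.
Exactly one π shift → a net half-wave offset.
With one net inversion, destructive interference in reflection requires 2 n t = m λ.
The third-smallest nonzero thickness corresponds to m = 3: t = m λ / (2 n) = 3.00 × 685 / (2 × 1.497) = 686 nm.

0.686 μm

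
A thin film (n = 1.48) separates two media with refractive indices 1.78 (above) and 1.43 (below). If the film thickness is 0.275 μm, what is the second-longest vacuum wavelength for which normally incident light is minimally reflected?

Top surface (1.78 → 1.48): reflection off a lower-index medium gives no phase shift.
At the lower boundary (n = 1.48 to n = 1.43) the reflected ray undergoes no phase shift.
Zero or two π shifts → no net half-wave offset.
For dark reflection here: 2 n t = (m + ½) λ.
λ = 2 n t / (m + ½). The second-longest wavelength is m = 1: λ = 2 × 1.48 × 275 / 1.50 = 543 nm.

543 nm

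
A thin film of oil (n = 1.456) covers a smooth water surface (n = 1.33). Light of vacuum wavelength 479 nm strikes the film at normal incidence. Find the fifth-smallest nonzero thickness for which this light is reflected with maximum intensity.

At the upper boundary (n = 1.0 to n = 1.456) the reflected ray undergoes a half-wave phase shift.
At the lower boundary (n = 1.456 to n = 1.33) the reflected ray undergoes no phase shift.
The two reflections differ by half a wavelength.
With one net inversion, constructive interference in reflection requires 2 n t = (m + ½) λ.
The fifth-smallest nonzero thickness corresponds to m = 4: t = (m + ½) λ / (2 n) = 4.50 × 479 / (2 × 1.456) = 740 nm.

740 nm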